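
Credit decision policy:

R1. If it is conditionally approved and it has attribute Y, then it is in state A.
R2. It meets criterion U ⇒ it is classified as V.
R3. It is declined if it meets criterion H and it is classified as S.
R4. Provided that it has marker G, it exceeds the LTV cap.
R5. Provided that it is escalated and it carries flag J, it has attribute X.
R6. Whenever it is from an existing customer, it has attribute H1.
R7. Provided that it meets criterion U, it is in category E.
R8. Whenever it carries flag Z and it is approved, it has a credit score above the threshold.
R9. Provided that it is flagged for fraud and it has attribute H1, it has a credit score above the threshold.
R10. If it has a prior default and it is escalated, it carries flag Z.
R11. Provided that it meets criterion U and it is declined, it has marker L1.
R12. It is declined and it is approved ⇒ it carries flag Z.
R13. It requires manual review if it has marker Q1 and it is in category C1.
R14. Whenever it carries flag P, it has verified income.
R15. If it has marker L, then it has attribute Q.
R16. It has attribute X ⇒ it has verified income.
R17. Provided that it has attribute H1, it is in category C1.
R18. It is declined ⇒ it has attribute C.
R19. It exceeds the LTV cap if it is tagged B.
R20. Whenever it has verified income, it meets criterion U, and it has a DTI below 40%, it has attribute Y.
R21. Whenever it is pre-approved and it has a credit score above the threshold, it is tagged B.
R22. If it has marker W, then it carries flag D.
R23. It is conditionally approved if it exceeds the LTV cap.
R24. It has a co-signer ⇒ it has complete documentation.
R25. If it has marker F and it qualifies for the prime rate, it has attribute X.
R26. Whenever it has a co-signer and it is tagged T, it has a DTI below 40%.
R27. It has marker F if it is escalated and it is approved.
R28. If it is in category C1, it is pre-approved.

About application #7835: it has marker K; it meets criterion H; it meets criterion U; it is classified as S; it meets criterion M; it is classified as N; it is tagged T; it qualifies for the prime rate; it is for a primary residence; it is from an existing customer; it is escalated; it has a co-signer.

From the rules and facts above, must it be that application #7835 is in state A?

No

Forward chaining from the given facts derives: is classified as V, is declined, has attribute H1, is in category E, has marker L1, is in category C1, has attribute C, has complete documentation, has a DTI below 40%, is pre-approved.
The only rule concluding "it is in state A" is R1, which needs "it is conditionally approved"; that is never established.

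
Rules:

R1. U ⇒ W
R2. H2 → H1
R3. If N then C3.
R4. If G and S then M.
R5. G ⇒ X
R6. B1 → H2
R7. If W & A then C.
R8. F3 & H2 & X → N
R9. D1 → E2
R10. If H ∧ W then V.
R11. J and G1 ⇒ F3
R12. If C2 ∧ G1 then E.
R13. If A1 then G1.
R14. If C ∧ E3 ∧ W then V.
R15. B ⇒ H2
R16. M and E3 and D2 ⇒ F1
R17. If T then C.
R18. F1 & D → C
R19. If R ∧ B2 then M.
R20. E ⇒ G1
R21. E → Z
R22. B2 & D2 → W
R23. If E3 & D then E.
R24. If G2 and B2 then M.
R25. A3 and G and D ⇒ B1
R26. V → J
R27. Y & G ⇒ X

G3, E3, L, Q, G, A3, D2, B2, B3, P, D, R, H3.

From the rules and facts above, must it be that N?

X  (by R5: G)
M  (by R19: R, B2)
W  (by R22: B2, D2)
E  (by R23: E3, D)
B1  (by R25: A3, G, D)
H2  (by R6: B1)
F1  (by R16: M, E3, D2)
C  (by R18: F1, D)
G1  (by R20: E)
V  (by R14: C, E3, W)
J  (by R26: V)
F3  (by R11: J, G1)
N  (by R8: F3, H2, X)

Yes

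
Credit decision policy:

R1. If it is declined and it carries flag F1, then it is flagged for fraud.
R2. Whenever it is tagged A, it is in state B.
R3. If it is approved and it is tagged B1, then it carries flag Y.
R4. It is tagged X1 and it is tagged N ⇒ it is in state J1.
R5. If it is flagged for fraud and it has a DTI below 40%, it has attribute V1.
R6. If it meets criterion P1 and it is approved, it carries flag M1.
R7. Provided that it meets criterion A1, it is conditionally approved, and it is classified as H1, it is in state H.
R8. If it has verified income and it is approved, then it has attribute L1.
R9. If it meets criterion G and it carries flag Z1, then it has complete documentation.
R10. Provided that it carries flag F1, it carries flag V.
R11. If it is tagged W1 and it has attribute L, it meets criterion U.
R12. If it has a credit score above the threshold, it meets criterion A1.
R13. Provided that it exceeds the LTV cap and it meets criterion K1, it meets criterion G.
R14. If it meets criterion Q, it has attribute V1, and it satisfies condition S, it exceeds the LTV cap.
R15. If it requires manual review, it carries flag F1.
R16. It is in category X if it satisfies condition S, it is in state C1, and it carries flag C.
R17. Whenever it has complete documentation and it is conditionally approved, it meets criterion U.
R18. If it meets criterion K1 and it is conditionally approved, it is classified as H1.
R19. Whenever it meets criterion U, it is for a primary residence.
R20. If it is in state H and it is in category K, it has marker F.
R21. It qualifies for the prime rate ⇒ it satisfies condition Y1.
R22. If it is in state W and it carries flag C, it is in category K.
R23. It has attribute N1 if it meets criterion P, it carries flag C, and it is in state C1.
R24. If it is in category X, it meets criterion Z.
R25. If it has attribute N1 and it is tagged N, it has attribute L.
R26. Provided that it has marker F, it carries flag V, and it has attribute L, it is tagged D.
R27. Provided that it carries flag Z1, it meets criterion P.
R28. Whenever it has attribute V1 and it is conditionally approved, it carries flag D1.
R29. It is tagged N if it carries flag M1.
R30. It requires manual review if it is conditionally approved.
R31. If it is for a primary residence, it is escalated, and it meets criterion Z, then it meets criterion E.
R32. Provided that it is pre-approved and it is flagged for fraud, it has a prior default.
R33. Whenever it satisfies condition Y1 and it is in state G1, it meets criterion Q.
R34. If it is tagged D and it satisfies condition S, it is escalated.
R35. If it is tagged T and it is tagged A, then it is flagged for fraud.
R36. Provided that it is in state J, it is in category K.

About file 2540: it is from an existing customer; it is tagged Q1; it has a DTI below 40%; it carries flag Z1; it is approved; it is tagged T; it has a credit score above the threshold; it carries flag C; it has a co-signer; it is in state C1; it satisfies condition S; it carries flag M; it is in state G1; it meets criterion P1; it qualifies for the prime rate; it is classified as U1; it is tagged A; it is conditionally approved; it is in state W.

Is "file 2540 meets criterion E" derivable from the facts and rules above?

Forward chaining from the given facts derives: is in state B, carries flag M1, meets criterion A1, is in category X, satisfies condition Y1, is in category K, meets criterion Z, meets criterion P, is tagged N, requires manual review, meets criterion Q, is flagged for fraud, has attribute V1, exceeds the LTV cap, carries flag F1, has attribute N1, has attribute L, carries flag D1, carries flag V.
The only rule concluding "it meets criterion E" is R31, which needs "it is for a primary residence"; that is never established.

No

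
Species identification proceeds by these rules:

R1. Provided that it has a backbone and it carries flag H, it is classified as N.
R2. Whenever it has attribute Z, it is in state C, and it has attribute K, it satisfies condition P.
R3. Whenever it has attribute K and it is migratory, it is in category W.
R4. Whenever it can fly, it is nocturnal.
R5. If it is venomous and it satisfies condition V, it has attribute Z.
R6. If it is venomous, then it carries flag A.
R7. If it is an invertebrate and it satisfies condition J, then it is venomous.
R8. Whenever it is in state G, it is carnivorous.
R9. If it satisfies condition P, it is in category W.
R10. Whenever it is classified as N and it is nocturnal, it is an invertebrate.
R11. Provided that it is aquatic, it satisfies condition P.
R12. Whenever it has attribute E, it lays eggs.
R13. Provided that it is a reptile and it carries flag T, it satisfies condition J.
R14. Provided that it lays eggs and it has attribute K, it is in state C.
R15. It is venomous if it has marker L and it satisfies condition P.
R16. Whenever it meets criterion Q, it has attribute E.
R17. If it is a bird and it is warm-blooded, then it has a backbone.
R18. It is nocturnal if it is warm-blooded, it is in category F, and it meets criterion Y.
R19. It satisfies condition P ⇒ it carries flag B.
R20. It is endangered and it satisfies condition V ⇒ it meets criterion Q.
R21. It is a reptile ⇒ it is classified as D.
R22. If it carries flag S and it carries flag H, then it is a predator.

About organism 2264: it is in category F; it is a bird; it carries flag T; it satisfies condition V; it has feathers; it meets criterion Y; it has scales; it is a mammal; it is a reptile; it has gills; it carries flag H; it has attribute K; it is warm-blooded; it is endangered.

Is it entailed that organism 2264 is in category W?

Yes

By R13 (it is a reptile, it carries flag T): it satisfies condition J.
By R17 (it is a bird, it is warm-blooded): it has a backbone.
By R18 (it is warm-blooded, it is in category F, it meets criterion Y): it is nocturnal.
By R20 (it is endangered, it satisfies condition V): it meets criterion Q.
By R1 (it has a backbone, it carries flag H): it is classified as N.
By R10 (it is classified as N, it is nocturnal): it is an invertebrate.
By R16 (it meets criterion Q): it has attribute E.
By R7 (it is an invertebrate, it satisfies condition J): it is venomous.
By R12 (it has attribute E): it lays eggs.
By R14 (it lays eggs, it has attribute K): it is in state C.
By R5 (it is venomous, it satisfies condition V): it has attribute Z.
By R2 (it has attribute Z, it is in state C, it has attribute K): it satisfies condition P.
By R9 (it satisfies condition P): it is in category W.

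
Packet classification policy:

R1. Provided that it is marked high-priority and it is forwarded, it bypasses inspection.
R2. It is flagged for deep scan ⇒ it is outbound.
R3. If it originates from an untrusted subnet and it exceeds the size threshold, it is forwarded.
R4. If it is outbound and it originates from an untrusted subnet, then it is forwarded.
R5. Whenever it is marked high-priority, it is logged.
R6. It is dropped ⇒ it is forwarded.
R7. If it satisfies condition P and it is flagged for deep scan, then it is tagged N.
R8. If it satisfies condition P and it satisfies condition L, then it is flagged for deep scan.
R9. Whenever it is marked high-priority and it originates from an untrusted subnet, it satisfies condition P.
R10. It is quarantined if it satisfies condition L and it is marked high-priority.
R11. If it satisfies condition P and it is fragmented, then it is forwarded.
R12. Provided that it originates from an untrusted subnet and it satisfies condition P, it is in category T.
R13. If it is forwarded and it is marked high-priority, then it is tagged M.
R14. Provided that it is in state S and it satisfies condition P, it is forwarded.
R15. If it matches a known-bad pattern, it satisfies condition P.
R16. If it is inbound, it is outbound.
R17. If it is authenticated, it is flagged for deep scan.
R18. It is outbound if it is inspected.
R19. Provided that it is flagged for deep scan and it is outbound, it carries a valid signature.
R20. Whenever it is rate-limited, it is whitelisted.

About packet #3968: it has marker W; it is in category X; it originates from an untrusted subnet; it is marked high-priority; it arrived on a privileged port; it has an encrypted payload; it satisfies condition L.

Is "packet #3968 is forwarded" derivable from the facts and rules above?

By R9 (it is marked high-priority, it originates from an untrusted subnet): it satisfies condition P.
By R8 (it satisfies condition P, it satisfies condition L): it is flagged for deep scan.
By R2 (it is flagged for deep scan): it is outbound.
By R4 (it is outbound, it originates from an untrusted subnet): it is forwarded.

Yes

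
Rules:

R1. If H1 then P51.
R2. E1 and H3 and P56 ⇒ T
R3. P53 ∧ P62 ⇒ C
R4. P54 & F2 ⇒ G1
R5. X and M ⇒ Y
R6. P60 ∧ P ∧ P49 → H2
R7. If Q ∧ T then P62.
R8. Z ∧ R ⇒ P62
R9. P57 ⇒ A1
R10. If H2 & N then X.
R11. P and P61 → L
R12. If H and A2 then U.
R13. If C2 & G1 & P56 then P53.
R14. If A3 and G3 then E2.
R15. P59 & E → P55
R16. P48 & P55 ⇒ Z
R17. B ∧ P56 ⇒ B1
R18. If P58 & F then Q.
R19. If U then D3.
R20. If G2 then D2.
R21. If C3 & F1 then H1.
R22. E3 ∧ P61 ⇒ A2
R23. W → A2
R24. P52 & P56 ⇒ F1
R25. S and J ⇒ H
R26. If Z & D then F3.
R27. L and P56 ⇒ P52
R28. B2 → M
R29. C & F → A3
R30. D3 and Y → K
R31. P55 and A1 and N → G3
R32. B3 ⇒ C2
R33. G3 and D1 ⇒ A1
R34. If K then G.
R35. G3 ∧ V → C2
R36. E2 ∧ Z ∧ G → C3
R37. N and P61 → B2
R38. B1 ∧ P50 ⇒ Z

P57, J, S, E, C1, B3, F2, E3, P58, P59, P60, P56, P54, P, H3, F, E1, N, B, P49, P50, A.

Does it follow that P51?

No

Forward chaining from the given facts derives: T, G1, H2, A1, X, P55, B1, Q, H, G3, C2, Z, P62, P53, C, A3, E2.
The only rule concluding P51 is R1, which needs H1; that is never established.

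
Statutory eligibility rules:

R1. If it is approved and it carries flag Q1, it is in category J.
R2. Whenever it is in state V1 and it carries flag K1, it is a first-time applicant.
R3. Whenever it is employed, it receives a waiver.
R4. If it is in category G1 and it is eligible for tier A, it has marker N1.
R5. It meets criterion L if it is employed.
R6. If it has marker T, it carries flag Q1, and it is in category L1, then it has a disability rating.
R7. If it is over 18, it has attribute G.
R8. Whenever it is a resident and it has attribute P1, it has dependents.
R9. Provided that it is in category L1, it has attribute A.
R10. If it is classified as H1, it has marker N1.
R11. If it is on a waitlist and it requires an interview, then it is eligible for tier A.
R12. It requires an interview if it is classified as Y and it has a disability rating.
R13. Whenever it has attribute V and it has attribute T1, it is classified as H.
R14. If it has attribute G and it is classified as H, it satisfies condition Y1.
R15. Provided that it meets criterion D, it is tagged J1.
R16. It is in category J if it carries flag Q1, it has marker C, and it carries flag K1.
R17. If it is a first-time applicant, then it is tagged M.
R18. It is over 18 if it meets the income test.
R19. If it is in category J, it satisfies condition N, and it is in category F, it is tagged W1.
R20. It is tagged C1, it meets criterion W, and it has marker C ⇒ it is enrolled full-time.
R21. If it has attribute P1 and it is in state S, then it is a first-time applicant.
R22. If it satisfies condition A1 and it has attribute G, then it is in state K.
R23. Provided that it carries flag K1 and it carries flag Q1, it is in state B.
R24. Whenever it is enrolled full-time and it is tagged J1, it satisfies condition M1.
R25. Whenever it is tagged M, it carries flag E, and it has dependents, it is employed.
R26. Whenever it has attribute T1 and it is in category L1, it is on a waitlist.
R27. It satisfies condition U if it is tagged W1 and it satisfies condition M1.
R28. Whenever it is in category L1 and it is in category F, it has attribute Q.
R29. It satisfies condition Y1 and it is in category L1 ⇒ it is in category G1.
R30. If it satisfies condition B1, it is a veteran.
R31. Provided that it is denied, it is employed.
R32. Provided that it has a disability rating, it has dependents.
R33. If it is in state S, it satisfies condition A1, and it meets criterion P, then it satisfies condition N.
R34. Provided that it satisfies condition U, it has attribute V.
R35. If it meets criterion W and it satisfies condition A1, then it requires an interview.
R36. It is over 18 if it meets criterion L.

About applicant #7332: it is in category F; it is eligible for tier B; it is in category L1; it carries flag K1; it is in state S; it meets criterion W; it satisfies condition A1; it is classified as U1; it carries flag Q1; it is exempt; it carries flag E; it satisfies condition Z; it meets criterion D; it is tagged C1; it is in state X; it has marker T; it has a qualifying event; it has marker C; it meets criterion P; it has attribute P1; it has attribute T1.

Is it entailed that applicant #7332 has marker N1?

By R6 (it has marker T, it carries flag Q1, it is in category L1): it has a disability rating.
By R15 (it meets criterion D): it is tagged J1.
By R16 (it carries flag Q1, it has marker C, it carries flag K1): it is in category J.
By R20 (it is tagged C1, it meets criterion W, it has marker C): it is enrolled full-time.
By R21 (it has attribute P1, it is in state S): it is a first-time applicant.
By R24 (it is enrolled full-time, it is tagged J1): it satisfies condition M1.
By R26 (it has attribute T1, it is in category L1): it is on a waitlist.
By R32 (it has a disability rating): it has dependents.
By R33 (it is in state S, it satisfies condition A1, it meets criterion P): it satisfies condition N.
By R35 (it meets criterion W, it satisfies condition A1): it requires an interview.
By R11 (it is on a waitlist, it requires an interview): it is eligible for tier A.
By R17 (it is a first-time applicant): it is tagged M.
By R19 (it is in category J, it satisfies condition N, it is in category F): it is tagged W1.
By R25 (it is tagged M, it carries flag E, it has dependents): it is employed.
By R27 (it is tagged W1, it satisfies condition M1): it satisfies condition U.
By R34 (it satisfies condition U): it has attribute V.
By R5 (it is employed): it meets criterion L.
By R13 (it has attribute V, it has attribute T1): it is classified as H.
By R36 (it meets criterion L): it is over 18.
By R7 (it is over 18): it has attribute G.
By R14 (it has attribute G, it is classified as H): it satisfies condition Y1.
By R29 (it satisfies condition Y1, it is in category L1): it is in category G1.
By R4 (it is in category G1, it is eligible for tier A): it has marker N1.

Yes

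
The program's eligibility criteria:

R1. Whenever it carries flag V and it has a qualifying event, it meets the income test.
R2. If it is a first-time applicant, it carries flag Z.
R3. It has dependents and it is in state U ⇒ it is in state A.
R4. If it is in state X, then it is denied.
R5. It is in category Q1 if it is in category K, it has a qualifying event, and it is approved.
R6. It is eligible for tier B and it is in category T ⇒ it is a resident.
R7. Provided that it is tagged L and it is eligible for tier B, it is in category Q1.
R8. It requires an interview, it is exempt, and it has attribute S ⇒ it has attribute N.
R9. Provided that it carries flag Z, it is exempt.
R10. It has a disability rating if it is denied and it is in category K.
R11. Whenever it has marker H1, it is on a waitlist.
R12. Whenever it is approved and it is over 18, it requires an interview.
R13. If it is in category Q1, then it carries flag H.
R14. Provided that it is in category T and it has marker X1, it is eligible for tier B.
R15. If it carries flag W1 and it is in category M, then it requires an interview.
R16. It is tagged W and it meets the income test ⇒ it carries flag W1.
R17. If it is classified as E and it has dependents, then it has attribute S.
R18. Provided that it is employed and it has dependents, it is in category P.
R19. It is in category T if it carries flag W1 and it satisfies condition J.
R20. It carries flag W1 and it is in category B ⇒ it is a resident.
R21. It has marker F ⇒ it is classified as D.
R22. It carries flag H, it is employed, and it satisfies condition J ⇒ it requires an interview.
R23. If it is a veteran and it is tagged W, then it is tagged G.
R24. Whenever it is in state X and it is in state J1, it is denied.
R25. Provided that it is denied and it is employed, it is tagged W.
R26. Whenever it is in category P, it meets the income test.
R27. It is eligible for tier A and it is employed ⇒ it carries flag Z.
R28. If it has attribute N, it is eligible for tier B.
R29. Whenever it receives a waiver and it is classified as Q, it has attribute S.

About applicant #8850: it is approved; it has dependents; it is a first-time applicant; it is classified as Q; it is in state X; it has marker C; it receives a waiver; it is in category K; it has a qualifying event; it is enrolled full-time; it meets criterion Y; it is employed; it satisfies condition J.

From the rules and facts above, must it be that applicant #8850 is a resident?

By R2 (it is a first-time applicant): it carries flag Z.
By R4 (it is in state X): it is denied.
By R5 (it is in category K, it has a qualifying event, it is approved): it is in category Q1.
By R9 (it carries flag Z): it is exempt.
By R13 (it is in category Q1): it carries flag H.
By R18 (it is employed, it has dependents): it is in category P.
By R22 (it carries flag H, it is employed, it satisfies condition J): it requires an interview.
By R25 (it is denied, it is employed): it is tagged W.
By R26 (it is in category P): it meets the income test.
By R29 (it receives a waiver, it is classified as Q): it has attribute S.
By R8 (it requires an interview, it is exempt, it has attribute S): it has attribute N.
By R16 (it is tagged W, it meets the income test): it carries flag W1.
By R19 (it carries flag W1, it satisfies condition J): it is in category T.
By R28 (it has attribute N): it is eligible for tier B.
By R6 (it is eligible for tier B, it is in category T): it is a resident.

Yes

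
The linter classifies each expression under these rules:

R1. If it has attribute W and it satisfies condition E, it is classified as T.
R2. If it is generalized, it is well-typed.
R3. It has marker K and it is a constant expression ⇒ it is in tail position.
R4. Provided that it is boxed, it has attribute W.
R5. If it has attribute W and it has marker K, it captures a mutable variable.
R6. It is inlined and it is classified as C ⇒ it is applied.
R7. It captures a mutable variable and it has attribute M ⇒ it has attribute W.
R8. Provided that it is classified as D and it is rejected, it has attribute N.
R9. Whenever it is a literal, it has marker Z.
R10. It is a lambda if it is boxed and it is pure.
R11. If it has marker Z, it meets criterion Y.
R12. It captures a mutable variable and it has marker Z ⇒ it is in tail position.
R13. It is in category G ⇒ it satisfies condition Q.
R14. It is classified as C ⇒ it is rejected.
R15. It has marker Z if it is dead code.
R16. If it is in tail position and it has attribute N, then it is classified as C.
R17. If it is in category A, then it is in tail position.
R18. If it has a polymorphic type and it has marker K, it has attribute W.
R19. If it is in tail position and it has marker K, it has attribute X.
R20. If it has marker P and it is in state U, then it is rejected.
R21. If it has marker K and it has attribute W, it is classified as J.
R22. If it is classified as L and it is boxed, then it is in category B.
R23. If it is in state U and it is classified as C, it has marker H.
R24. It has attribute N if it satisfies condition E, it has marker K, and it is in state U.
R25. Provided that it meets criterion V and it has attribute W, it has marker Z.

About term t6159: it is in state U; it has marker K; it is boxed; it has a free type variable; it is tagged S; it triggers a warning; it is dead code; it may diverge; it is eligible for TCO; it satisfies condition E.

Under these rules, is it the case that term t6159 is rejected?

By R4 (it is boxed): it has attribute W.
By R5 (it has attribute W, it has marker K): it captures a mutable variable.
By R15 (it is dead code): it has marker Z.
By R24 (it satisfies condition E, it has marker K, it is in state U): it has attribute N.
By R12 (it captures a mutable variable, it has marker Z): it is in tail position.
By R16 (it is in tail position, it has attribute N): it is classified as C.
By R14 (it is classified as C): it is rejected.

Yes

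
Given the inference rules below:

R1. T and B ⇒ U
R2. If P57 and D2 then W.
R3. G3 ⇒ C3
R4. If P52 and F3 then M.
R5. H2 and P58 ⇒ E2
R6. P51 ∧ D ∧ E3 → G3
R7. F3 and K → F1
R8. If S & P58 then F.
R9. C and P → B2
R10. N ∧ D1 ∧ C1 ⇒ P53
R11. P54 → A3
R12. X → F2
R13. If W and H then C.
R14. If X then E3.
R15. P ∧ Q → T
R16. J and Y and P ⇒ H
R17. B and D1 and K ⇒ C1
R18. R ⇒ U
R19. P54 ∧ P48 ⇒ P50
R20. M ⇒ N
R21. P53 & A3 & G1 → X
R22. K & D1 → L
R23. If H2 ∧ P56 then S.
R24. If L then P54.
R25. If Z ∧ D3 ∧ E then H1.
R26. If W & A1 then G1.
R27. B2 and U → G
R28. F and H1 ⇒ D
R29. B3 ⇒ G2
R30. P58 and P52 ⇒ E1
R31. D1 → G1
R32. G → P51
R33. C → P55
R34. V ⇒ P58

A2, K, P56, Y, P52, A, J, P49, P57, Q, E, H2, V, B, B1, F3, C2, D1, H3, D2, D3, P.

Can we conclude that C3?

Forward chaining from the given facts derives: W, M, F1, T, H, C1, N, L, S, P54, G1, P58, U, E2, F, P53, A3, C, X, E1, P55, B2, F2, E3, G, P51.
The only rule concluding C3 is R3, which needs G3; that is never established.

No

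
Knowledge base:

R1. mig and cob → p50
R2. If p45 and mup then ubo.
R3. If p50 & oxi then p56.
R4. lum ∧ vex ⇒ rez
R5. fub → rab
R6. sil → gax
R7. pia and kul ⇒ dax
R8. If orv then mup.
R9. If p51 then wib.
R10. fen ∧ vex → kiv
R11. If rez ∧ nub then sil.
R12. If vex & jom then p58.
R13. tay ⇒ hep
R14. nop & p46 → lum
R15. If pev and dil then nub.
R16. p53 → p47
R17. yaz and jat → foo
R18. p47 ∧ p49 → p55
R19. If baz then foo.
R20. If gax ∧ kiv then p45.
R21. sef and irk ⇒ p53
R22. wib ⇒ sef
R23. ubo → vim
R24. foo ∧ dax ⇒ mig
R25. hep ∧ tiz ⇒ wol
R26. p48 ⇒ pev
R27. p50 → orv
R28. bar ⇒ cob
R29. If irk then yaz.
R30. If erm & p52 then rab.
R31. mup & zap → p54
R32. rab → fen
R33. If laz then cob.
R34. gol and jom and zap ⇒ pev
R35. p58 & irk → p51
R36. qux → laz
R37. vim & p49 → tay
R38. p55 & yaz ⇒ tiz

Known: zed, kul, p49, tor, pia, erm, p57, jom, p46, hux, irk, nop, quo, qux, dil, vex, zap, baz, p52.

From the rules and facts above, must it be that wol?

No

Forward chaining from the given facts derives: dax, p58, lum, foo, mig, yaz, rab, fen, p51, laz, rez, wib, kiv, sef, cob, p50, p53, orv, mup, p47, p55, p54, tiz.
The only rule concluding wol is R25, which needs hep; that is never established.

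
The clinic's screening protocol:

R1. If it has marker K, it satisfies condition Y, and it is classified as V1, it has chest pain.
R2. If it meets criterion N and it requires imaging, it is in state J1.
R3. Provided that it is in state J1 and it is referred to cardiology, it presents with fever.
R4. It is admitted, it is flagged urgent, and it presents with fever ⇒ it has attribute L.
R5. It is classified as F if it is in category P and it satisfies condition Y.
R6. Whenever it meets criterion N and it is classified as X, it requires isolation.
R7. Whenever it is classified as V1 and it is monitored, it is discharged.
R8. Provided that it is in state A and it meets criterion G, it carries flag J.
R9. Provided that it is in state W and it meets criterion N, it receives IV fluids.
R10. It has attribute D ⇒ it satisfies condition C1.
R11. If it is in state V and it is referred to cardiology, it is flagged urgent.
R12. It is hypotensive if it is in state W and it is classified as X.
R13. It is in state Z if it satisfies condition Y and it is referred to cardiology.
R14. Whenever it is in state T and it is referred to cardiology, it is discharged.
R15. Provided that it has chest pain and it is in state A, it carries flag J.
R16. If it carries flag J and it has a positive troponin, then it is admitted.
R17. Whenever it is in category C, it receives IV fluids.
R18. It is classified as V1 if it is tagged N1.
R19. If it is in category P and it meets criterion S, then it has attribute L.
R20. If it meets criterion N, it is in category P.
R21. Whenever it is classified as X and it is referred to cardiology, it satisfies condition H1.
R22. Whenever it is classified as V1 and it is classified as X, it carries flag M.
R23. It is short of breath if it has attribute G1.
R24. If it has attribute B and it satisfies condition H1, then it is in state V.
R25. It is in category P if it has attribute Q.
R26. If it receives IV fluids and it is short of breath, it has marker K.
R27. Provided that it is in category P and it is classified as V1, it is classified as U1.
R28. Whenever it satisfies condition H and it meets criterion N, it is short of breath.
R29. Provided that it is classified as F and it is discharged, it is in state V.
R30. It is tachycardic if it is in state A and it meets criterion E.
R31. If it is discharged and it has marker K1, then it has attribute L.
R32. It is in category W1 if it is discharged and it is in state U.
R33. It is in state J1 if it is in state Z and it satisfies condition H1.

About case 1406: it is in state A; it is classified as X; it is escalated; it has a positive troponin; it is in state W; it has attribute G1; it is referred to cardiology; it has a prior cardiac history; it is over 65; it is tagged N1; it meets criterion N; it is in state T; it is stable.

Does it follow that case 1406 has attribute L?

No

Forward chaining from the given facts derives: requires isolation, receives IV fluids, is hypotensive, is discharged, is classified as V1, is in category P, satisfies condition H1, carries flag M, is short of breath, has marker K, is classified as U1.
Rules concluding "it has attribute L": R4 needs "it is admitted"; R19 needs "it meets criterion S"; R31 needs "it has marker K1" — none of these are established.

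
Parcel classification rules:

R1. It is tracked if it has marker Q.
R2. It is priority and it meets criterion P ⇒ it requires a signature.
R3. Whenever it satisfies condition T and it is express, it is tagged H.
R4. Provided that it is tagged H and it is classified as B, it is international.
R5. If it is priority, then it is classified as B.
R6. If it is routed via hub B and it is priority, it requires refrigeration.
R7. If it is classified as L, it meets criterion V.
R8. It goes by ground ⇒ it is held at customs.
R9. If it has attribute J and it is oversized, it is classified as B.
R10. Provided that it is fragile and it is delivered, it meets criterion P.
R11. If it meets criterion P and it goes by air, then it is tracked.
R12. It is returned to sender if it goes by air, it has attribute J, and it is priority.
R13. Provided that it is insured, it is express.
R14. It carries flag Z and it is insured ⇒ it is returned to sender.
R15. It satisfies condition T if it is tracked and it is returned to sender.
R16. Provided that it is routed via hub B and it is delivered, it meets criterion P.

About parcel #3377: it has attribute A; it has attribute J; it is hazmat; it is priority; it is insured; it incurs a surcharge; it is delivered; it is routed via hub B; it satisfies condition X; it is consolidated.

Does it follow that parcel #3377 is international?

No

Forward chaining from the given facts derives: is classified as B, requires refrigeration, is express, meets criterion P, requires a signature.
The only rule concluding "it is international" is R4, which needs "it is tagged H"; that is never established.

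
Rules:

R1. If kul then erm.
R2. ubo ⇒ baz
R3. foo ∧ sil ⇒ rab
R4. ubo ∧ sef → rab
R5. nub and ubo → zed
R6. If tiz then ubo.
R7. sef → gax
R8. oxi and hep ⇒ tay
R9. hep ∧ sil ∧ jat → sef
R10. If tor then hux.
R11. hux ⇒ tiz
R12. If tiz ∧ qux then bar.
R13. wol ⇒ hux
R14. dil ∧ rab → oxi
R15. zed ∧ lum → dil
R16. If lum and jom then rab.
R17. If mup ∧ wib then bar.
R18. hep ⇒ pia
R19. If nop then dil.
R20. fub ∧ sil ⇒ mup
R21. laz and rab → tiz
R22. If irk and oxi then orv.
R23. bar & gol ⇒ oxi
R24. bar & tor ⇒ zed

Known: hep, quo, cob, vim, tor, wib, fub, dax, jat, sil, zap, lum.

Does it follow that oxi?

sef  (by R9: hep, sil, jat)
hux  (by R10: tor)
tiz  (by R11: hux)
mup  (by R20: fub, sil)
ubo  (by R6: tiz)
bar  (by R17: mup, wib)
zed  (by R24: bar, tor)
rab  (by R4: ubo, sef)
dil  (by R15: zed, lum)
oxi  (by R14: dil, rab)

Yes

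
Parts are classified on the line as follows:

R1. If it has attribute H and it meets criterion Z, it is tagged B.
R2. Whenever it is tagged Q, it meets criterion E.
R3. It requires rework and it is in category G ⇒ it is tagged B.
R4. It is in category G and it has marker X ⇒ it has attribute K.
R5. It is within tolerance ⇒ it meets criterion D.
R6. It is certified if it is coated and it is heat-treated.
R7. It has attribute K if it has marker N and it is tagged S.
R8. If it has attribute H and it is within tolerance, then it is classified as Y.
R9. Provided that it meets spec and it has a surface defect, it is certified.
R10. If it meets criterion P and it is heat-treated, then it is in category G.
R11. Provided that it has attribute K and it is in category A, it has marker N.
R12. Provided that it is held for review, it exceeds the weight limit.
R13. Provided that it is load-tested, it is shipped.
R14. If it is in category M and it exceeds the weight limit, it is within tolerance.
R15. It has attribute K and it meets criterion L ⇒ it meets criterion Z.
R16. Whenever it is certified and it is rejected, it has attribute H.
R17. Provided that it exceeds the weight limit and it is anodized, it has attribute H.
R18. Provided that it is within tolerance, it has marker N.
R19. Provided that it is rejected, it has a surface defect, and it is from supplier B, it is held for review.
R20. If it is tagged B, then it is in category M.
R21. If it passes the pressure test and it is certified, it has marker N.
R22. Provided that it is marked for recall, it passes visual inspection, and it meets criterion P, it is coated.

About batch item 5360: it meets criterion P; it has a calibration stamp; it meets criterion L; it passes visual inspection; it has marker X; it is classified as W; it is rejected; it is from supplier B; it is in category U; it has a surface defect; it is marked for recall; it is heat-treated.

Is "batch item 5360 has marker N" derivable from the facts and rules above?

By R10 (it meets criterion P, it is heat-treated): it is in category G.
By R19 (it is rejected, it has a surface defect, it is from supplier B): it is held for review.
By R22 (it is marked for recall, it passes visual inspection, it meets criterion P): it is coated.
By R4 (it is in category G, it has marker X): it has attribute K.
By R6 (it is coated, it is heat-treated): it is certified.
By R12 (it is held for review): it exceeds the weight limit.
By R15 (it has attribute K, it meets criterion L): it meets criterion Z.
By R16 (it is certified, it is rejected): it has attribute H.
By R1 (it has attribute H, it meets criterion Z): it is tagged B.
By R20 (it is tagged B): it is in category M.
By R14 (it is in category M, it exceeds the weight limit): it is within tolerance.
By R18 (it is within tolerance): it has marker N.

Yes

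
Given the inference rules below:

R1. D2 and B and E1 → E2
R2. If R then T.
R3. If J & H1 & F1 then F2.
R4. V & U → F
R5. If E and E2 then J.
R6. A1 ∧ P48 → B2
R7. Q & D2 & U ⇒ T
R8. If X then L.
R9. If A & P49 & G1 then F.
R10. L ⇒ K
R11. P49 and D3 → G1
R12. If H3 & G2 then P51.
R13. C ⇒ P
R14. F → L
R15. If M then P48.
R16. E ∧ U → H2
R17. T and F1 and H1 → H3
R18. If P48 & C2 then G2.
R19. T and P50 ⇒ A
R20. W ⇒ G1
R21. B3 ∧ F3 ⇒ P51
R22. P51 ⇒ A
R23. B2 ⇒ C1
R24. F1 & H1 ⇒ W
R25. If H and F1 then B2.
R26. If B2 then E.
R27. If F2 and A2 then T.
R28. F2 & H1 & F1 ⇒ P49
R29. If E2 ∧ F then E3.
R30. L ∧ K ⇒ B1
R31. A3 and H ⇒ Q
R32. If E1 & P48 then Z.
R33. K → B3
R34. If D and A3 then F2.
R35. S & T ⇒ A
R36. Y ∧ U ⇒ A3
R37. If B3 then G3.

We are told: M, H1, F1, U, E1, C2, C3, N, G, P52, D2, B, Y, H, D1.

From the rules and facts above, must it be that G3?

E2  (by R1: D2, B, E1)
P48  (by R15: M)
G2  (by R18: P48, C2)
W  (by R24: F1, H1)
B2  (by R25: H, F1)
E  (by R26: B2)
A3  (by R36: Y, U)
J  (by R5: E, E2)
G1  (by R20: W)
Q  (by R31: A3, H)
F2  (by R3: J, H1, F1)
T  (by R7: Q, D2, U)
H3  (by R17: T, F1, H1)
P49  (by R28: F2, H1, F1)
P51  (by R12: H3, G2)
A  (by R22: P51)
F  (by R9: A, P49, G1)
L  (by R14: F)
K  (by R10: L)
B3  (by R33: K)
G3  (by R37: B3)

Yes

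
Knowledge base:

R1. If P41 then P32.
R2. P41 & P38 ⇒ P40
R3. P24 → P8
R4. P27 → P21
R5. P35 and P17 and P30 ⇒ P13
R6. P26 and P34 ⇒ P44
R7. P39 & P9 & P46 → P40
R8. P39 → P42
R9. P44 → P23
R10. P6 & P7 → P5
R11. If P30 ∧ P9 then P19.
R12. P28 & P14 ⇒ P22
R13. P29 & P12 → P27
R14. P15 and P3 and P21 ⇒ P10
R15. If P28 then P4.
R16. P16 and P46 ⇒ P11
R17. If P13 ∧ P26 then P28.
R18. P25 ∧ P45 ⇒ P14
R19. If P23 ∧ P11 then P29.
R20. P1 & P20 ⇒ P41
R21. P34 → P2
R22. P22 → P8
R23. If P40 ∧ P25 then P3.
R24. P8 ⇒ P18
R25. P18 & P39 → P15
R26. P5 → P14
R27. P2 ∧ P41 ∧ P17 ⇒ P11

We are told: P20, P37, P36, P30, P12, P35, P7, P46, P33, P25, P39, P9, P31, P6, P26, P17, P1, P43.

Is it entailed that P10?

No

Forward chaining from the given facts derives: P13, P40, P42, P5, P19, P28, P41, P3, P14, P32, P22, P4, P8, P18, P15.
The only rule concluding P10 is R14, which needs P21; that is never established.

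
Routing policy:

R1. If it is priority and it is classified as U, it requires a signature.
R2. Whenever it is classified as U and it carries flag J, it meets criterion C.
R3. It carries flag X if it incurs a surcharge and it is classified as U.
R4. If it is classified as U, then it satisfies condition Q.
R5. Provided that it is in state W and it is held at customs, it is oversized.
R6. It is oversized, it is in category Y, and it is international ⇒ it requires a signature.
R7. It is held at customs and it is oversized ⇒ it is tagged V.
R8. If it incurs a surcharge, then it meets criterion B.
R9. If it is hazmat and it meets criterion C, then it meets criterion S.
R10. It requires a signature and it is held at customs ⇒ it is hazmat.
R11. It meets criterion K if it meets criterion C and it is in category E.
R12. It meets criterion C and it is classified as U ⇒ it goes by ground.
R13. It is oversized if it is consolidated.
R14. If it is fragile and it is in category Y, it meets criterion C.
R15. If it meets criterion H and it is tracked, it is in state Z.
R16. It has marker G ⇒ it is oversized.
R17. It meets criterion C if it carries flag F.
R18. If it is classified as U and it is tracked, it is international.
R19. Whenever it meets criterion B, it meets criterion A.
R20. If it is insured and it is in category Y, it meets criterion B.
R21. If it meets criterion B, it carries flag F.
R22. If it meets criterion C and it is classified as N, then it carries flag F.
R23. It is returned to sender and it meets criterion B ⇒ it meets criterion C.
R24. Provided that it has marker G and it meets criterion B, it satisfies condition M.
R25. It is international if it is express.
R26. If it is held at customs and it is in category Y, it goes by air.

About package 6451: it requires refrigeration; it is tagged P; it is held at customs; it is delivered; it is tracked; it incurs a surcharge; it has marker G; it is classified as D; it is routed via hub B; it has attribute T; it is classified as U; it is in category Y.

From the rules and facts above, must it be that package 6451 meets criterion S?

Yes

By R8 (it incurs a surcharge): it meets criterion B.
By R16 (it has marker G): it is oversized.
By R18 (it is classified as U, it is tracked): it is international.
By R21 (it meets criterion B): it carries flag F.
By R6 (it is oversized, it is in category Y, it is international): it requires a signature.
By R10 (it requires a signature, it is held at customs): it is hazmat.
By R17 (it carries flag F): it meets criterion C.
By R9 (it is hazmat, it meets criterion C): it meets criterion S.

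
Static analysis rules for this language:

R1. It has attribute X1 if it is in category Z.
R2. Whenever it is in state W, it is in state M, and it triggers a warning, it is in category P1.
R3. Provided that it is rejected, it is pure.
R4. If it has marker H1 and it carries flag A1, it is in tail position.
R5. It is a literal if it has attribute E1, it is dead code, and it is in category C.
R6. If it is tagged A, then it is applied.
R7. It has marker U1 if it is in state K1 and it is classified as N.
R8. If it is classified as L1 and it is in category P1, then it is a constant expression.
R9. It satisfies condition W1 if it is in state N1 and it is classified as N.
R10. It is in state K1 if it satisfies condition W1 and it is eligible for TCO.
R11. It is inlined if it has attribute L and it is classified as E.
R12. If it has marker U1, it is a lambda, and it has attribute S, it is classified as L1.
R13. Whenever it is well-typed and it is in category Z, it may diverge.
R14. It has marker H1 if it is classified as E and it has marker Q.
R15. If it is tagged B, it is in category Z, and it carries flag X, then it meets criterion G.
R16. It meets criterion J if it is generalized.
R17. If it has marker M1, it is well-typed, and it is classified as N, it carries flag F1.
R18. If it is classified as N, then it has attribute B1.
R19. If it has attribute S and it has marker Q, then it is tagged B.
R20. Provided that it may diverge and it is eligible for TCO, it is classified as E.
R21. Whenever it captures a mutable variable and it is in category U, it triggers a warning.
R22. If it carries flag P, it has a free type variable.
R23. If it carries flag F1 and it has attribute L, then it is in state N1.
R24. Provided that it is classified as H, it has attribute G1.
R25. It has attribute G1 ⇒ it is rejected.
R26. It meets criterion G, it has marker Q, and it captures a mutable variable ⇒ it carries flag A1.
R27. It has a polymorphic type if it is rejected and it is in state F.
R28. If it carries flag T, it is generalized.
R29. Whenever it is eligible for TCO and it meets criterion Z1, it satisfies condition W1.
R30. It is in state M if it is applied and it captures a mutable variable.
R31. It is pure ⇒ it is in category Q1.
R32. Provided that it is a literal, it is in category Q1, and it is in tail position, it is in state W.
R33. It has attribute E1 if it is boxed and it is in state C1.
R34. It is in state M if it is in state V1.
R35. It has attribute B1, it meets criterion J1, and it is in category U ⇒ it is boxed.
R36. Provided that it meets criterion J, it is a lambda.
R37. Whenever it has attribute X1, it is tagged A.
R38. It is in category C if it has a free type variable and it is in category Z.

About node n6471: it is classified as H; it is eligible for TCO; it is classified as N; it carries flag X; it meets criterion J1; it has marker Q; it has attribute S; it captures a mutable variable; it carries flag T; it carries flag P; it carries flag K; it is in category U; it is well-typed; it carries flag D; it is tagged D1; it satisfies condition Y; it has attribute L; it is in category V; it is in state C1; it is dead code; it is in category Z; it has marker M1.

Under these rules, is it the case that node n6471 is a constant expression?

Yes

By R1 (it is in category Z): it has attribute X1.
By R13 (it is well-typed, it is in category Z): it may diverge.
By R17 (it has marker M1, it is well-typed, it is classified as N): it carries flag F1.
By R18 (it is classified as N): it has attribute B1.
By R19 (it has attribute S, it has marker Q): it is tagged B.
By R20 (it may diverge, it is eligible for TCO): it is classified as E.
By R21 (it captures a mutable variable, it is in category U): it triggers a warning.
By R22 (it carries flag P): it has a free type variable.
By R23 (it carries flag F1, it has attribute L): it is in state N1.
By R24 (it is classified as H): it has attribute G1.
By R25 (it has attribute G1): it is rejected.
By R28 (it carries flag T): it is generalized.
By R35 (it has attribute B1, it meets criterion J1, it is in category U): it is boxed.
By R37 (it has attribute X1): it is tagged A.
By R38 (it has a free type variable, it is in category Z): it is in category C.
By R3 (it is rejected): it is pure.
By R6 (it is tagged A): it is applied.
By R9 (it is in state N1, it is classified as N): it satisfies condition W1.
By R10 (it satisfies condition W1, it is eligible for TCO): it is in state K1.
By R14 (it is classified as E, it has marker Q): it has marker H1.
By R15 (it is tagged B, it is in category Z, it carries flag X): it meets criterion G.
By R16 (it is generalized): it meets criterion J.
By R26 (it meets criterion G, it has marker Q, it captures a mutable variable): it carries flag A1.
By R30 (it is applied, it captures a mutable variable): it is in state M.
By R31 (it is pure): it is in category Q1.
By R33 (it is boxed, it is in state C1): it has attribute E1.
By R36 (it meets criterion J): it is a lambda.
By R4 (it has marker H1, it carries flag A1): it is in tail position.
By R5 (it has attribute E1, it is dead code, it is in category C): it is a literal.
By R7 (it is in state K1, it is classified as N): it has marker U1.
By R12 (it has marker U1, it is a lambda, it has attribute S): it is classified as L1.
By R32 (it is a literal, it is in category Q1, it is in tail position): it is in state W.
By R2 (it is in state W, it is in state M, it triggers a warning): it is in category P1.
By R8 (it is classified as L1, it is in category P1): it is a constant expression.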